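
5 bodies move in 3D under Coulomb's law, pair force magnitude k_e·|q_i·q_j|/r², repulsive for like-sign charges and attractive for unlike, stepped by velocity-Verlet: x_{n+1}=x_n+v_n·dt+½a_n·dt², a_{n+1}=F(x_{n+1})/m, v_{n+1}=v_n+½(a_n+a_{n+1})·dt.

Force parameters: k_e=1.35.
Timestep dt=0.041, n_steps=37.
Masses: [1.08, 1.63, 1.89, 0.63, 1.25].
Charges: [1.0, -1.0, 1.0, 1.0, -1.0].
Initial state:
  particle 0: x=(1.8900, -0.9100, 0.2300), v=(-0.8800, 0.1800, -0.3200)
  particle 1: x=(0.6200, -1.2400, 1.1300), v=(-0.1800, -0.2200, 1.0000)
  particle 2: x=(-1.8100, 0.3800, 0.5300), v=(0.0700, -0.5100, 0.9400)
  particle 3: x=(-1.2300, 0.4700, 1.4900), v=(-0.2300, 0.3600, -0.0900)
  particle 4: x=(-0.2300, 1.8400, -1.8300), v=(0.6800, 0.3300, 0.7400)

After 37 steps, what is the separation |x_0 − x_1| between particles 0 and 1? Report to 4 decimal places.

step 0: x0=(1.8900, -0.9100, 0.2300) x1=(0.6200, -1.2400, 1.1300) x2=(-1.8100, 0.3800, 0.5300) x3=(-1.2300, 0.4700, 1.4900) x4=(-0.2300, 1.8400, -1.8300)
step 1: x0=(1.8537, -0.9027, 0.2170) x1=(0.6127, -1.2489, 1.1709) x2=(-1.8073, 0.3591, 0.5681) x3=(-1.2386, 0.4848, 1.4874) x4=(-0.2022, 1.8535, -1.7995)
step 2: x0=(1.8169, -0.8956, 0.2044) x1=(0.6056, -1.2575, 1.2115) x2=(-1.8051, 0.3380, 0.6053) x3=(-1.2453, 0.4998, 1.4872) x4=(-0.1744, 1.8668, -1.7688)
step 3: x0=(1.7798, -0.8887, 0.1922) x1=(0.5985, -1.2657, 1.2518) x2=(-1.8033, 0.3168, 0.6416) x3=(-1.2501, 0.5150, 1.4895) x4=(-0.1467, 1.8800, -1.7379)
step 4: x0=(1.7423, -0.8820, 0.1803) x1=(0.5916, -1.2737, 1.2917) x2=(-1.8021, 0.2954, 0.6769) x3=(-1.2529, 0.5308, 1.4944) x4=(-0.1191, 1.8930, -1.7067)
step 5: x0=(1.7044, -0.8755, 0.1688) x1=(0.5848, -1.2814, 1.3314) x2=(-1.8014, 0.2737, 0.7112) x3=(-1.2535, 0.5472, 1.5019) x4=(-0.0916, 1.9059, -1.6753)
step 6: x0=(1.6663, -0.8692, 0.1577) x1=(0.5781, -1.2888, 1.3708) x2=(-1.8012, 0.2516, 0.7445) x3=(-1.2520, 0.5645, 1.5121) x4=(-0.0642, 1.9186, -1.6437)
step 7: x0=(1.6279, -0.8630, 0.1470) x1=(0.5714, -1.2958, 1.4098) x2=(-1.8017, 0.2292, 0.7769) x3=(-1.2482, 0.5828, 1.5250) x4=(-0.0368, 1.9311, -1.6118)
step 8: x0=(1.5893, -0.8571, 0.1366) x1=(0.5647, -1.3026, 1.4485) x2=(-1.8027, 0.2064, 0.8083) x3=(-1.2421, 0.6021, 1.5405) x4=(-0.0096, 1.9435, -1.5797)
step 9: x0=(1.5504, -0.8513, 0.1266) x1=(0.5580, -1.3090, 1.4868) x2=(-1.8044, 0.1831, 0.8388) x3=(-1.2339, 0.6228, 1.5584) x4=(0.0176, 1.9558, -1.5474)
step 10: x0=(1.5114, -0.8457, 0.1169) x1=(0.5514, -1.3152, 1.5248) x2=(-1.8065, 0.1593, 0.8685) x3=(-1.2235, 0.6448, 1.5787) x4=(0.0448, 1.9678, -1.5149)
step 11: x0=(1.4723, -0.8403, 0.1076) x1=(0.5447, -1.3210, 1.5625) x2=(-1.8093, 0.1350, 0.8975) x3=(-1.2110, 0.6682, 1.6011) x4=(0.0718, 1.9797, -1.4821)
step 12: x0=(1.4330, -0.8351, 0.0986) x1=(0.5380, -1.3266, 1.5998) x2=(-1.8125, 0.1101, 0.9257) x3=(-1.1965, 0.6930, 1.6255) x4=(0.0988, 1.9914, -1.4491)
step 13: x0=(1.3937, -0.8300, 0.0900) x1=(0.5312, -1.3318, 1.6368) x2=(-1.8162, 0.0848, 0.9533) x3=(-1.1802, 0.7193, 1.6517) x4=(0.1256, 2.0030, -1.4159)
step 14: x0=(1.3543, -0.8251, 0.0816) x1=(0.5243, -1.3368, 1.6734) x2=(-1.8204, 0.0589, 0.9803) x3=(-1.1622, 0.7470, 1.6795) x4=(0.1525, 2.0143, -1.3824)
step 15: x0=(1.3149, -0.8203, 0.0736) x1=(0.5174, -1.3414, 1.7097) x2=(-1.8249, 0.0325, 1.0068) x3=(-1.1425, 0.7760, 1.7087) x4=(0.1792, 2.0254, -1.3488)
step 16: x0=(1.2755, -0.8156, 0.0659) x1=(0.5103, -1.3458, 1.7456) x2=(-1.8298, 0.0056, 1.0329) x3=(-1.1213, 0.8064, 1.7392) x4=(0.2058, 2.0364, -1.3149)
step 17: x0=(1.2362, -0.8111, 0.0584) x1=(0.5032, -1.3498, 1.7813) x2=(-1.8351, -0.0217, 1.0586) x3=(-1.0988, 0.8380, 1.7709) x4=(0.2324, 2.0472, -1.2808)
step 18: x0=(1.1968, -0.8067, 0.0512) x1=(0.4959, -1.3536, 1.8166) x2=(-1.8406, -0.0495, 1.0839) x3=(-1.0749, 0.8707, 1.8035) x4=(0.2589, 2.0577, -1.2465)
step 19: x0=(1.1575, -0.8025, 0.0442) x1=(0.4885, -1.3571, 1.8515) x2=(-1.8464, -0.0776, 1.1090) x3=(-1.0499, 0.9045, 1.8370) x4=(0.2853, 2.0681, -1.2120)
step 20: x0=(1.1183, -0.7983, 0.0375) x1=(0.4809, -1.3603, 1.8862) x2=(-1.8524, -0.1062, 1.1338) x3=(-1.0238, 0.9394, 1.8713) x4=(0.3116, 2.0783, -1.1772)
step 21: x0=(1.0792, -0.7943, 0.0310) x1=(0.4733, -1.3632, 1.9205) x2=(-1.8586, -0.1351, 1.1584) x3=(-0.9967, 0.9751, 1.9062) x4=(0.3378, 2.0882, -1.1423)
step 22: x0=(1.0403, -0.7903, 0.0246) x1=(0.4654, -1.3658, 1.9546) x2=(-1.8650, -0.1643, 1.1828) x3=(-0.9687, 1.0117, 1.9418) x4=(0.3640, 2.0979, -1.1071)
step 23: x0=(1.0014, -0.7865, 0.0185) x1=(0.4574, -1.3682, 1.9883) x2=(-1.8716, -0.1939, 1.2070) x3=(-0.9398, 1.0491, 1.9779) x4=(0.3901, 2.1075, -1.0718)
step 24: x0=(0.9627, -0.7827, 0.0125) x1=(0.4492, -1.3703, 2.0217) x2=(-1.8783, -0.2237, 1.2311) x3=(-0.9101, 1.0873, 2.0145) x4=(0.4160, 2.1168, -1.0362)
step 25: x0=(0.9241, -0.7790, 0.0067) x1=(0.4409, -1.3721, 2.0549) x2=(-1.8852, -0.2538, 1.2551) x3=(-0.8797, 1.1261, 2.0514) x4=(0.4419, 2.1258, -1.0005)
step 26: x0=(0.8857, -0.7753, 0.0010) x1=(0.4323, -1.3736, 2.0877) x2=(-1.8921, -0.2842, 1.2791) x3=(-0.8485, 1.1655, 2.0888) x4=(0.4677, 2.1347, -0.9645)
step 27: x0=(0.8475, -0.7717, -0.0046) x1=(0.4236, -1.3749, 2.1203) x2=(-1.8991, -0.3147, 1.3029) x3=(-0.8168, 1.2055, 2.1264) x4=(0.4934, 2.1433, -0.9283)
step 28: x0=(0.8095, -0.7681, -0.0100) x1=(0.4147, -1.3760, 2.1526) x2=(-1.9062, -0.3455, 1.3267) x3=(-0.7844, 1.2460, 2.1644) x4=(0.5190, 2.1518, -0.8920)
step 29: x0=(0.7717, -0.7646, -0.0154) x1=(0.4056, -1.3768, 2.1846) x2=(-1.9134, -0.3766, 1.3505) x3=(-0.7515, 1.2870, 2.2026) x4=(0.5445, 2.1599, -0.8554)
step 30: x0=(0.7340, -0.7611, -0.0207) x1=(0.3962, -1.3773, 2.2164) x2=(-1.9207, -0.4078, 1.3742) x3=(-0.7180, 1.3285, 2.2410) x4=(0.5699, 2.1679, -0.8187)
step 31: x0=(0.6966, -0.7577, -0.0259) x1=(0.3867, -1.3776, 2.2479) x2=(-1.9279, -0.4392, 1.3980) x3=(-0.6840, 1.3703, 2.2796) x4=(0.5952, 2.1756, -0.7817)
step 32: x0=(0.6594, -0.7542, -0.0310) x1=(0.3770, -1.3777, 2.2791) x2=(-1.9353, -0.4707, 1.4217) x3=(-0.6496, 1.4125, 2.3184) x4=(0.6204, 2.1831, -0.7446)
step 33: x0=(0.6225, -0.7507, -0.0360) x1=(0.3671, -1.3775, 2.3101) x2=(-1.9426, -0.5024, 1.4455) x3=(-0.6147, 1.4551, 2.3573) x4=(0.6455, 2.1904, -0.7073)
step 34: x0=(0.5857, -0.7473, -0.0411) x1=(0.3570, -1.3772, 2.3409) x2=(-1.9500, -0.5343, 1.4693) x3=(-0.5793, 1.4979, 2.3964) x4=(0.6704, 2.1975, -0.6698)
step 35: x0=(0.5492, -0.7438, -0.0460) x1=(0.3466, -1.3765, 2.3714) x2=(-1.9574, -0.5663, 1.4931) x3=(-0.5435, 1.5411, 2.4355) x4=(0.6952, 2.2043, -0.6321)
step 36: x0=(0.5130, -0.7403, -0.0510) x1=(0.3361, -1.3757, 2.4016) x2=(-1.9648, -0.5984, 1.5170) x3=(-0.5074, 1.5844, 2.4747) x4=(0.7200, 2.2109, -0.5943)
step 37: x0=(0.4769, -0.7368, -0.0559) x1=(0.3253, -1.3747, 2.4316) x2=(-1.9722, -0.6307, 1.5409) x3=(-0.4708, 1.6281, 2.5140) x4=(0.7446, 2.2173, -0.5563)

2.5725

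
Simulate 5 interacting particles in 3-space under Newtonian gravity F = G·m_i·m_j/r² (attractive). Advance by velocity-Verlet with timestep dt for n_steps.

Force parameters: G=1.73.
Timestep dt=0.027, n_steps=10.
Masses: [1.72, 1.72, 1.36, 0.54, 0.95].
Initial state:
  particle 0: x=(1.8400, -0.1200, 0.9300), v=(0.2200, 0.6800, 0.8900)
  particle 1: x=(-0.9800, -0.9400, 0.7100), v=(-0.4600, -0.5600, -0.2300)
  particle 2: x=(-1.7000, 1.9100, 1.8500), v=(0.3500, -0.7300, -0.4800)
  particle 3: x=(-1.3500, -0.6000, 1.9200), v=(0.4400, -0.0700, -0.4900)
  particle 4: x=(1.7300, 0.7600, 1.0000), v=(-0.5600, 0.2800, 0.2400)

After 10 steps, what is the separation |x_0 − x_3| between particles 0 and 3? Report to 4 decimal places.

3.2079

step 0: x0=(1.8400, -0.1200, 0.9300) x1=(-0.9800, -0.9400, 0.7100) x2=(-1.7000, 1.9100, 1.8500) x3=(-1.3500, -0.6000, 1.9200) x4=(1.7300, 0.7600, 1.0000)
step 1: x0=(1.8457, -0.1009, 0.9541) x1=(-0.9923, -0.9549, 0.7040) x2=(-1.6904, 1.8901, 1.8370) x3=(-1.3378, -0.6019, 1.9061) x4=(1.7149, 0.7662, 1.0064)
step 2: x0=(1.8507, -0.0803, 0.9783) x1=(-1.0045, -0.9695, 0.6985) x2=(-1.6806, 1.8698, 1.8238) x3=(-1.3251, -0.6038, 1.8910) x4=(1.6998, 0.7694, 1.0126)
step 3: x0=(1.8551, -0.0582, 1.0026) x1=(-1.0164, -0.9836, 0.6935) x2=(-1.6705, 1.8491, 1.8106) x3=(-1.3118, -0.6057, 1.8746) x4=(1.6850, 0.7698, 1.0188)
step 4: x0=(1.8588, -0.0344, 1.0269) x1=(-1.0282, -0.9973, 0.6889) x2=(-1.6602, 1.8280, 1.7972) x3=(-1.2979, -0.6077, 1.8568) x4=(1.6703, 0.7670, 1.0249)
step 5: x0=(1.8617, -0.0090, 1.0513) x1=(-1.0398, -1.0105, 0.6849) x2=(-1.6496, 1.8065, 1.7837) x3=(-1.2835, -0.6097, 1.8377) x4=(1.6561, 0.7611, 1.0310)
step 6: x0=(1.8638, 0.0182, 1.0756) x1=(-1.0512, -1.0234, 0.6813) x2=(-1.6387, 1.7846, 1.7700) x3=(-1.2686, -0.6119, 1.8172) x4=(1.6424, 0.7517, 1.0373)
step 7: x0=(1.8649, 0.0474, 1.0998) x1=(-1.0624, -1.0357, 0.6783) x2=(-1.6275, 1.7623, 1.7563) x3=(-1.2532, -0.6141, 1.7954) x4=(1.6294, 0.7388, 1.0437)
step 8: x0=(1.8649, 0.0785, 1.1238) x1=(-1.0734, -1.0476, 0.6758) x2=(-1.6161, 1.7395, 1.7424) x3=(-1.2374, -0.6165, 1.7720) x4=(1.6173, 0.7219, 1.0505)
step 9: x0=(1.8637, 0.1120, 1.1476) x1=(-1.0843, -1.0591, 0.6739) x2=(-1.6044, 1.7164, 1.7284) x3=(-1.2210, -0.6190, 1.7472) x4=(1.6065, 0.7007, 1.0578)
step 10: x0=(1.8610, 0.1480, 1.1709) x1=(-1.0949, -1.0700, 0.6725) x2=(-1.5924, 1.6928, 1.7142) x3=(-1.2042, -0.6218, 1.7209) x4=(1.5974, 0.6748, 1.0658)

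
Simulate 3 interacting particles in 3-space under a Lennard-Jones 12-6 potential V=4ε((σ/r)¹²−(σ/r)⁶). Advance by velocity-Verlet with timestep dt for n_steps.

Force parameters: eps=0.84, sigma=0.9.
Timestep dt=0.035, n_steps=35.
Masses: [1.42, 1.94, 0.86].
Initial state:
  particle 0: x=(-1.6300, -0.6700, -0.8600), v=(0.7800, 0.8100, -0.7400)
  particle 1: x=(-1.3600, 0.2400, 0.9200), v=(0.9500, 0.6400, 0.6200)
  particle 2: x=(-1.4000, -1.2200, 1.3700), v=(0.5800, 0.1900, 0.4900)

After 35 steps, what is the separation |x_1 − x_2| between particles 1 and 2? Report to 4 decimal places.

step 0: x0=(-1.6300, -0.6700, -0.8600) x1=(-1.3600, 0.2400, 0.9200) x2=(-1.4000, -1.2200, 1.3700)
step 1: x0=(-1.6027, -0.6416, -0.8859) x1=(-1.3268, 0.2622, 0.9417) x2=(-1.3797, -1.2130, 1.3870)
step 2: x0=(-1.5754, -0.6133, -0.9116) x1=(-1.2935, 0.2842, 0.9635) x2=(-1.3594, -1.2053, 1.4038)
step 3: x0=(-1.5481, -0.5849, -0.9374) x1=(-1.2603, 0.3058, 0.9853) x2=(-1.3390, -1.1971, 1.4204)
step 4: x0=(-1.5207, -0.5564, -0.9630) x1=(-1.2271, 0.3272, 1.0072) x2=(-1.3186, -1.1882, 1.4368)
step 5: x0=(-1.4934, -0.5280, -0.9886) x1=(-1.1940, 0.3483, 1.0291) x2=(-1.2982, -1.1787, 1.4530)
step 6: x0=(-1.4660, -0.4996, -1.0142) x1=(-1.1608, 0.3691, 1.0511) x2=(-1.2778, -1.1688, 1.4690)
step 7: x0=(-1.4387, -0.4711, -1.0397) x1=(-1.1277, 0.3898, 1.0731) x2=(-1.2573, -1.1583, 1.4849)
step 8: x0=(-1.4113, -0.4427, -1.0652) x1=(-1.0946, 0.4102, 1.0951) x2=(-1.2368, -1.1472, 1.5006)
step 9: x0=(-1.3840, -0.4142, -1.0907) x1=(-1.0615, 0.4303, 1.1172) x2=(-1.2162, -1.1357, 1.5161)
step 10: x0=(-1.3566, -0.3858, -1.1161) x1=(-1.0284, 0.4503, 1.1393) x2=(-1.1956, -1.1238, 1.5316)
step 11: x0=(-1.3293, -0.3573, -1.1415) x1=(-0.9954, 0.4700, 1.1614) x2=(-1.1749, -1.1114, 1.5469)
step 12: x0=(-1.3019, -0.3288, -1.1669) x1=(-0.9623, 0.4896, 1.1836) x2=(-1.1542, -1.0985, 1.5621)
step 13: x0=(-1.2745, -0.3004, -1.1923) x1=(-0.9293, 0.5090, 1.2059) x2=(-1.1335, -1.0852, 1.5772)
step 14: x0=(-1.2471, -0.2719, -1.2176) x1=(-0.8964, 0.5281, 1.2281) x2=(-1.1126, -1.0715, 1.5922)
step 15: x0=(-1.2198, -0.2434, -1.2430) x1=(-0.8634, 0.5471, 1.2504) x2=(-1.0918, -1.0573, 1.6070)
step 16: x0=(-1.1924, -0.2149, -1.2683) x1=(-0.8305, 0.5659, 1.2727) x2=(-1.0708, -1.0428, 1.6218)
step 17: x0=(-1.1650, -0.1864, -1.2936) x1=(-0.7976, 0.5846, 1.2951) x2=(-1.0499, -1.0278, 1.6365)
step 18: x0=(-1.1377, -0.1580, -1.3189) x1=(-0.7648, 0.6030, 1.3175) x2=(-1.0288, -1.0125, 1.6511)
step 19: x0=(-1.1103, -0.1295, -1.3442) x1=(-0.7319, 0.6213, 1.3399) x2=(-1.0077, -0.9968, 1.6656)
step 20: x0=(-1.0829, -0.1010, -1.3694) x1=(-0.6991, 0.6394, 1.3623) x2=(-0.9865, -0.9807, 1.6801)
step 21: x0=(-1.0555, -0.0725, -1.3947) x1=(-0.6663, 0.6573, 1.3848) x2=(-0.9653, -0.9642, 1.6944)
step 22: x0=(-1.0281, -0.0440, -1.4200) x1=(-0.6336, 0.6751, 1.4073) x2=(-0.9440, -0.9473, 1.7087)
step 23: x0=(-1.0008, -0.0155, -1.4452) x1=(-0.6009, 0.6927, 1.4299) x2=(-0.9226, -0.9301, 1.7229)
step 24: x0=(-0.9734, 0.0129, -1.4705) x1=(-0.5682, 0.7102, 1.4524) x2=(-0.9011, -0.9125, 1.7370)
step 25: x0=(-0.9460, 0.0414, -1.4957) x1=(-0.5356, 0.7274, 1.4750) x2=(-0.8796, -0.8945, 1.7511)
step 26: x0=(-0.9186, 0.0699, -1.5210) x1=(-0.5030, 0.7446, 1.4976) x2=(-0.8580, -0.8761, 1.7651)
step 27: x0=(-0.8912, 0.0984, -1.5462) x1=(-0.4704, 0.7615, 1.5203) x2=(-0.8363, -0.8574, 1.7790)
step 28: x0=(-0.8638, 0.1269, -1.5714) x1=(-0.4379, 0.7783, 1.5429) x2=(-0.8145, -0.8383, 1.7929)
step 29: x0=(-0.8365, 0.1554, -1.5966) x1=(-0.4054, 0.7949, 1.5656) x2=(-0.7927, -0.8189, 1.8067)
step 30: x0=(-0.8091, 0.1839, -1.6219) x1=(-0.3729, 0.8113, 1.5883) x2=(-0.7707, -0.7990, 1.8205)
step 31: x0=(-0.7817, 0.2124, -1.6471) x1=(-0.3405, 0.8276, 1.6110) x2=(-0.7487, -0.7788, 1.8342)
step 32: x0=(-0.7543, 0.2409, -1.6723) x1=(-0.3081, 0.8437, 1.6338) x2=(-0.7265, -0.7582, 1.8478)
step 33: x0=(-0.7269, 0.2693, -1.6975) x1=(-0.2758, 0.8597, 1.6566) x2=(-0.7043, -0.7372, 1.8614)
step 34: x0=(-0.6995, 0.2978, -1.7227) x1=(-0.2435, 0.8754, 1.6794) x2=(-0.6819, -0.7158, 1.8749)
step 35: x0=(-0.6721, 0.3263, -1.7479) x1=(-0.2113, 0.8910, 1.7022) x2=(-0.6595, -0.6940, 1.8884)

1.6577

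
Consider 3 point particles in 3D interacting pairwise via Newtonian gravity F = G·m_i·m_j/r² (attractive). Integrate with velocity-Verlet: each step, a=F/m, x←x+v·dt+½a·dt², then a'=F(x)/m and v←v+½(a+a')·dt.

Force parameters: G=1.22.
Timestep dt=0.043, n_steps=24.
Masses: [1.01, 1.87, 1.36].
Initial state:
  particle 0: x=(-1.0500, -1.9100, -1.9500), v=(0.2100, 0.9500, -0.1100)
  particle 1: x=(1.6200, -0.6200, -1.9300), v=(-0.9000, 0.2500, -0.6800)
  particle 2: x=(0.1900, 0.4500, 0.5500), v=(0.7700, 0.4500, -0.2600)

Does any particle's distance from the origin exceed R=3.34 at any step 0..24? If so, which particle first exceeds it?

step 0: x0=(-1.0500, -1.9100, -1.9500) x1=(1.6200, -0.6200, -1.9300) x2=(0.1900, 0.4500, 0.5500)
step 1: x0=(-1.0407, -1.8690, -1.9546) x1=(1.5811, -0.6092, -1.9591) x2=(0.2232, 0.4692, 0.5386)
step 2: x0=(-1.0309, -1.8276, -1.9591) x1=(1.5418, -0.5985, -1.9879) x2=(0.2565, 0.4882, 0.5267)
step 3: x0=(-1.0205, -1.7858, -1.9635) x1=(1.5021, -0.5877, -2.0165) x2=(0.2900, 0.5068, 0.5142)
step 4: x0=(-1.0096, -1.7437, -1.9677) x1=(1.4621, -0.5770, -2.0448) x2=(0.3236, 0.5252, 0.5013)
step 5: x0=(-0.9981, -1.7011, -1.9717) x1=(1.4216, -0.5663, -2.0727) x2=(0.3573, 0.5433, 0.4879)
step 6: x0=(-0.9859, -1.6582, -1.9756) x1=(1.3807, -0.5555, -2.1004) x2=(0.3911, 0.5611, 0.4739)
step 7: x0=(-0.9731, -1.6149, -1.9794) x1=(1.3394, -0.5448, -2.1277) x2=(0.4250, 0.5787, 0.4594)
step 8: x0=(-0.9596, -1.5711, -1.9830) x1=(1.2976, -0.5341, -2.1547) x2=(0.4589, 0.5959, 0.4444)
step 9: x0=(-0.9454, -1.5269, -1.9866) x1=(1.2555, -0.5234, -2.1814) x2=(0.4930, 0.6129, 0.4288)
step 10: x0=(-0.9304, -1.4823, -1.9900) x1=(1.2129, -0.5127, -2.2078) x2=(0.5271, 0.6295, 0.4126)
step 11: x0=(-0.9147, -1.4372, -1.9933) x1=(1.1698, -0.5021, -2.2338) x2=(0.5612, 0.6459, 0.3959)
step 12: x0=(-0.8981, -1.3916, -1.9965) x1=(1.1263, -0.4915, -2.2594) x2=(0.5954, 0.6619, 0.3786)
step 13: x0=(-0.8807, -1.3455, -1.9996) x1=(1.0822, -0.4809, -2.2846) x2=(0.6295, 0.6776, 0.3608)
step 14: x0=(-0.8623, -1.2990, -2.0027) x1=(1.0377, -0.4704, -2.3095) x2=(0.6637, 0.6931, 0.3424)
step 15: x0=(-0.8429, -1.2519, -2.0058) x1=(0.9927, -0.4600, -2.3339) x2=(0.6978, 0.7082, 0.3234)
step 16: x0=(-0.8225, -1.2042, -2.0088) x1=(0.9472, -0.4496, -2.3580) x2=(0.7319, 0.7230, 0.3038)
step 17: x0=(-0.8010, -1.1560, -2.0119) x1=(0.9010, -0.4393, -2.3816) x2=(0.7659, 0.7375, 0.2836)
step 18: x0=(-0.7782, -1.1071, -2.0150) x1=(0.8543, -0.4291, -2.4047) x2=(0.7999, 0.7517, 0.2628)
step 19: x0=(-0.7542, -1.0577, -2.0182) x1=(0.8069, -0.4190, -2.4274) x2=(0.8338, 0.7656, 0.2415)
step 20: x0=(-0.7288, -1.0075, -2.0215) x1=(0.7589, -0.4091, -2.4495) x2=(0.8675, 0.7791, 0.2195)
step 21: x0=(-0.7018, -0.9567, -2.0251) x1=(0.7101, -0.3993, -2.4711) x2=(0.9012, 0.7924, 0.1970)
step 22: x0=(-0.6732, -0.9050, -2.0289) x1=(0.6606, -0.3897, -2.4922) x2=(0.9347, 0.8053, 0.1738)
step 23: x0=(-0.6429, -0.8526, -2.0331) x1=(0.6102, -0.3803, -2.5126) x2=(0.9681, 0.8179, 0.1501)
step 24: x0=(-0.6105, -0.7994, -2.0377) x1=(0.5588, -0.3711, -2.5323) x2=(1.0012, 0.8302, 0.1257)

no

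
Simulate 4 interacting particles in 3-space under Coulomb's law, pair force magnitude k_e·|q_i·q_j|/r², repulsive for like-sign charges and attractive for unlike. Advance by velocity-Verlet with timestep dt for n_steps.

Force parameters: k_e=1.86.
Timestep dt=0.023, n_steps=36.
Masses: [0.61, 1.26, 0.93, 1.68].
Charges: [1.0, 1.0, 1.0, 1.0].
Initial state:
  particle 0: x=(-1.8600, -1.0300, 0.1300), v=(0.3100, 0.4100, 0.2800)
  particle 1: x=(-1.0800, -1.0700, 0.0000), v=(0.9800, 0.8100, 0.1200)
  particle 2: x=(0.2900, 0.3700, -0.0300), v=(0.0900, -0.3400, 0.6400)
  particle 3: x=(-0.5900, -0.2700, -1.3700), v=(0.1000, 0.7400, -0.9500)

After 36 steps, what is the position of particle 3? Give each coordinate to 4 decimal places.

step 0: x0=(-1.8600, -1.0300, 0.1300) x1=(-1.0800, -1.0700, 0.0000) x2=(0.2900, 0.3700, -0.0300) x3=(-0.5900, -0.2700, -1.3700)
step 1: x0=(-1.8543, -1.0206, 0.1368) x1=(-1.0570, -1.0515, 0.0028) x2=(0.2923, 0.3624, -0.0151) x3=(-0.5877, -0.2529, -1.3921)
step 2: x0=(-1.8515, -1.0114, 0.1443) x1=(-1.0330, -1.0334, 0.0056) x2=(0.2951, 0.3552, -0.0000) x3=(-0.5853, -0.2358, -1.4145)
step 3: x0=(-1.8515, -1.0024, 0.1524) x1=(-1.0081, -1.0156, 0.0084) x2=(0.2985, 0.3484, 0.0153) x3=(-0.5829, -0.2186, -1.4374)
step 4: x0=(-1.8540, -0.9937, 0.1611) x1=(-0.9823, -0.9981, 0.0113) x2=(0.3023, 0.3420, 0.0310) x3=(-0.5805, -0.2013, -1.4607)
step 5: x0=(-1.8589, -0.9851, 0.1705) x1=(-0.9558, -0.9808, 0.0143) x2=(0.3066, 0.3360, 0.0469) x3=(-0.5780, -0.1839, -1.4844)
step 6: x0=(-1.8661, -0.9768, 0.1804) x1=(-0.9286, -0.9639, 0.0173) x2=(0.3115, 0.3304, 0.0630) x3=(-0.5756, -0.1664, -1.5085)
step 7: x0=(-1.8755, -0.9688, 0.1909) x1=(-0.9008, -0.9472, 0.0204) x2=(0.3168, 0.3252, 0.0794) x3=(-0.5731, -0.1489, -1.5330)
step 8: x0=(-1.8868, -0.9611, 0.2019) x1=(-0.8724, -0.9308, 0.0235) x2=(0.3227, 0.3205, 0.0961) x3=(-0.5705, -0.1313, -1.5579)
step 9: x0=(-1.9001, -0.9536, 0.2134) x1=(-0.8435, -0.9147, 0.0268) x2=(0.3291, 0.3161, 0.1130) x3=(-0.5680, -0.1136, -1.5831)
step 10: x0=(-1.9151, -0.9464, 0.2254) x1=(-0.8142, -0.8989, 0.0301) x2=(0.3360, 0.3121, 0.1301) x3=(-0.5654, -0.0958, -1.6088)
step 11: x0=(-1.9317, -0.9394, 0.2378) x1=(-0.7845, -0.8833, 0.0335) x2=(0.3434, 0.3085, 0.1475) x3=(-0.5629, -0.0779, -1.6347)
step 12: x0=(-1.9498, -0.9328, 0.2506) x1=(-0.7544, -0.8680, 0.0369) x2=(0.3514, 0.3054, 0.1652) x3=(-0.5603, -0.0600, -1.6610)
step 13: x0=(-1.9694, -0.9263, 0.2638) x1=(-0.7240, -0.8530, 0.0405) x2=(0.3598, 0.3026, 0.1831) x3=(-0.5577, -0.0420, -1.6877)
step 14: x0=(-1.9903, -0.9202, 0.2774) x1=(-0.6934, -0.8383, 0.0441) x2=(0.3688, 0.3003, 0.2012) x3=(-0.5551, -0.0238, -1.7147)
step 15: x0=(-2.0124, -0.9143, 0.2913) x1=(-0.6626, -0.8238, 0.0478) x2=(0.3783, 0.2984, 0.2196) x3=(-0.5525, -0.0057, -1.7420)
step 16: x0=(-2.0357, -0.9086, 0.3056) x1=(-0.6316, -0.8097, 0.0516) x2=(0.3883, 0.2969, 0.2382) x3=(-0.5499, 0.0126, -1.7696)
step 17: x0=(-2.0601, -0.9031, 0.3201) x1=(-0.6005, -0.7959, 0.0554) x2=(0.3989, 0.2958, 0.2570) x3=(-0.5473, 0.0309, -1.7975)
step 18: x0=(-2.0855, -0.8979, 0.3350) x1=(-0.5692, -0.7823, 0.0593) x2=(0.4100, 0.2951, 0.2761) x3=(-0.5447, 0.0493, -1.8256)
step 19: x0=(-2.1118, -0.8928, 0.3502) x1=(-0.5379, -0.7691, 0.0632) x2=(0.4216, 0.2949, 0.2955) x3=(-0.5421, 0.0678, -1.8541)
step 20: x0=(-2.1391, -0.8880, 0.3656) x1=(-0.5066, -0.7562, 0.0673) x2=(0.4337, 0.2952, 0.3151) x3=(-0.5395, 0.0863, -1.8829)
step 21: x0=(-2.1673, -0.8833, 0.3812) x1=(-0.4752, -0.7437, 0.0713) x2=(0.4464, 0.2959, 0.3349) x3=(-0.5369, 0.1049, -1.9119)
step 22: x0=(-2.1962, -0.8789, 0.3972) x1=(-0.4438, -0.7314, 0.0754) x2=(0.4596, 0.2970, 0.3550) x3=(-0.5343, 0.1235, -1.9411)
step 23: x0=(-2.2259, -0.8746, 0.4133) x1=(-0.4124, -0.7195, 0.0795) x2=(0.4734, 0.2986, 0.3754) x3=(-0.5318, 0.1423, -1.9707)
step 24: x0=(-2.2563, -0.8705, 0.4296) x1=(-0.3810, -0.7080, 0.0836) x2=(0.4877, 0.3007, 0.3960) x3=(-0.5292, 0.1610, -2.0004)
step 25: x0=(-2.2875, -0.8666, 0.4462) x1=(-0.3497, -0.6968, 0.0878) x2=(0.5025, 0.3032, 0.4170) x3=(-0.5266, 0.1799, -2.0304)
step 26: x0=(-2.3192, -0.8628, 0.4630) x1=(-0.3184, -0.6859, 0.0919) x2=(0.5178, 0.3063, 0.4381) x3=(-0.5241, 0.1988, -2.0606)
step 27: x0=(-2.3516, -0.8591, 0.4799) x1=(-0.2873, -0.6754, 0.0960) x2=(0.5337, 0.3098, 0.4596) x3=(-0.5216, 0.2177, -2.0910)
step 28: x0=(-2.3846, -0.8556, 0.4970) x1=(-0.2562, -0.6653, 0.1001) x2=(0.5500, 0.3138, 0.4814) x3=(-0.5190, 0.2367, -2.1216)
step 29: x0=(-2.4182, -0.8522, 0.5143) x1=(-0.2252, -0.6555, 0.1041) x2=(0.5669, 0.3182, 0.5034) x3=(-0.5165, 0.2558, -2.1524)
step 30: x0=(-2.4522, -0.8490, 0.5318) x1=(-0.1943, -0.6461, 0.1082) x2=(0.5843, 0.3232, 0.5258) x3=(-0.5140, 0.2749, -2.1835)
step 31: x0=(-2.4868, -0.8459, 0.5494) x1=(-0.1635, -0.6371, 0.1121) x2=(0.6022, 0.3287, 0.5484) x3=(-0.5115, 0.2941, -2.2147)
step 32: x0=(-2.5219, -0.8429, 0.5672) x1=(-0.1328, -0.6284, 0.1160) x2=(0.6207, 0.3346, 0.5714) x3=(-0.5090, 0.3133, -2.2460)
step 33: x0=(-2.5574, -0.8400, 0.5851) x1=(-0.1022, -0.6201, 0.1198) x2=(0.6396, 0.3411, 0.5947) x3=(-0.5066, 0.3325, -2.2776)
step 34: x0=(-2.5934, -0.8372, 0.6031) x1=(-0.0718, -0.6122, 0.1235) x2=(0.6589, 0.3480, 0.6184) x3=(-0.5041, 0.3518, -2.3093)
step 35: x0=(-2.6298, -0.8345, 0.6213) x1=(-0.0415, -0.6047, 0.1272) x2=(0.6788, 0.3555, 0.6423) x3=(-0.5017, 0.3711, -2.3412)
step 36: x0=(-2.6667, -0.8319, 0.6396) x1=(-0.0113, -0.5975, 0.1307) x2=(0.6991, 0.3634, 0.6667) x3=(-0.4993, 0.3905, -2.3733)

(-0.4993, 0.3905, -2.3733)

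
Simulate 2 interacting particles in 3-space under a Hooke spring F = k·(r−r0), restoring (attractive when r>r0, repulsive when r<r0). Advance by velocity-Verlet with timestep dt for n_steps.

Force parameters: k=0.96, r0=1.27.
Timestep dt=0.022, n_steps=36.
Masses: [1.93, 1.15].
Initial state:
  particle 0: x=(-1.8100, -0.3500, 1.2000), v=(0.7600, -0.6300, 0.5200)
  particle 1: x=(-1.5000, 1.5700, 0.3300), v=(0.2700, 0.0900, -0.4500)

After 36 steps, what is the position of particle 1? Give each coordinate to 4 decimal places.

(-1.3061, 1.3971, 0.1049)

step 0: x0=(-1.8100, -0.3500, 1.2000) x1=(-1.5000, 1.5700, 0.3300)
step 1: x0=(-1.7933, -0.3638, 1.2114) x1=(-1.4941, 1.5718, 0.3202)
step 2: x0=(-1.7765, -0.3773, 1.2227) x1=(-1.4882, 1.5733, 0.3105)
step 3: x0=(-1.7597, -0.3907, 1.2339) x1=(-1.4824, 1.5745, 0.3010)
step 4: x0=(-1.7429, -0.4039, 1.2451) x1=(-1.4766, 1.5753, 0.2916)
step 5: x0=(-1.7260, -0.4169, 1.2561) x1=(-1.4709, 1.5758, 0.2824)
step 6: x0=(-1.7092, -0.4297, 1.2670) x1=(-1.4652, 1.5760, 0.2734)
step 7: x0=(-1.6923, -0.4422, 1.2778) x1=(-1.4596, 1.5758, 0.2645)
step 8: x0=(-1.6753, -0.4546, 1.2885) x1=(-1.4540, 1.5752, 0.2558)
step 9: x0=(-1.6584, -0.4667, 1.2991) x1=(-1.4484, 1.5743, 0.2473)
step 10: x0=(-1.6414, -0.4786, 1.3096) x1=(-1.4429, 1.5730, 0.2390)
step 11: x0=(-1.6244, -0.4903, 1.3200) x1=(-1.4374, 1.5713, 0.2309)
step 12: x0=(-1.6074, -0.5017, 1.3303) x1=(-1.4320, 1.5693, 0.2230)
step 13: x0=(-1.5904, -0.5130, 1.3404) x1=(-1.4266, 1.5669, 0.2153)
step 14: x0=(-1.5733, -0.5240, 1.3504) x1=(-1.4212, 1.5640, 0.2078)
step 15: x0=(-1.5563, -0.5347, 1.3603) x1=(-1.4158, 1.5608, 0.2005)
step 16: x0=(-1.5392, -0.5453, 1.3700) x1=(-1.4105, 1.5572, 0.1935)
step 17: x0=(-1.5221, -0.5555, 1.3796) x1=(-1.4052, 1.5532, 0.1866)
step 18: x0=(-1.5050, -0.5656, 1.3891) x1=(-1.3999, 1.5487, 0.1801)
step 19: x0=(-1.4878, -0.5754, 1.3984) x1=(-1.3947, 1.5439, 0.1737)
step 20: x0=(-1.4707, -0.5849, 1.4076) x1=(-1.3894, 1.5387, 0.1676)
step 21: x0=(-1.4535, -0.5942, 1.4167) x1=(-1.3842, 1.5330, 0.1617)
step 22: x0=(-1.4364, -0.6033, 1.4256) x1=(-1.3790, 1.5269, 0.1560)
step 23: x0=(-1.4192, -0.6121, 1.4343) x1=(-1.3738, 1.5204, 0.1507)
step 24: x0=(-1.4021, -0.6207, 1.4429) x1=(-1.3686, 1.5135, 0.1455)
step 25: x0=(-1.3849, -0.6290, 1.4514) x1=(-1.3634, 1.5061, 0.1406)
step 26: x0=(-1.3677, -0.6370, 1.4596) x1=(-1.3582, 1.4984, 0.1360)
step 27: x0=(-1.3506, -0.6448, 1.4678) x1=(-1.3531, 1.4902, 0.1317)
step 28: x0=(-1.3334, -0.6523, 1.4758) x1=(-1.3479, 1.4815, 0.1276)
step 29: x0=(-1.3162, -0.6596, 1.4836) x1=(-1.3427, 1.4725, 0.1238)
step 30: x0=(-1.2990, -0.6666, 1.4912) x1=(-1.3375, 1.4630, 0.1202)
step 31: x0=(-1.2819, -0.6734, 1.4987) x1=(-1.3323, 1.4531, 0.1170)
step 32: x0=(-1.2647, -0.6799, 1.5060) x1=(-1.3271, 1.4427, 0.1140)
step 33: x0=(-1.2476, -0.6862, 1.5132) x1=(-1.3219, 1.4320, 0.1113)
step 34: x0=(-1.2304, -0.6922, 1.5201) x1=(-1.3167, 1.4208, 0.1089)
step 35: x0=(-1.2133, -0.6980, 1.5270) x1=(-1.3114, 1.4091, 0.1067)
step 36: x0=(-1.1962, -0.7035, 1.5336) x1=(-1.3061, 1.3971, 0.1049)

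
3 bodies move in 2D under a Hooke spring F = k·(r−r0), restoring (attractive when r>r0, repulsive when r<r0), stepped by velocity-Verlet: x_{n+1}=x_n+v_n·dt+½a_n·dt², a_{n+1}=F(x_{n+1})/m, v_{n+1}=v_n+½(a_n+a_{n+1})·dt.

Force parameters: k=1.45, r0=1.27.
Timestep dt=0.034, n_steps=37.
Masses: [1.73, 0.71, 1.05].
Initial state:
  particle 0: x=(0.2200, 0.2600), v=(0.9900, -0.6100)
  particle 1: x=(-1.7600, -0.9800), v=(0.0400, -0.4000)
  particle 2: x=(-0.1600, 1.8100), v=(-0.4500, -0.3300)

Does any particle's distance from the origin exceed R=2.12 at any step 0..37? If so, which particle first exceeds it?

step 0: x0=(0.2200, 0.2600) x1=(-1.7600, -0.9800) x2=(-0.1600, 1.8100)
step 1: x0=(0.2532, 0.2391) x1=(-1.7564, -0.9909) x2=(-0.1760, 1.7972)
step 2: x0=(0.2854, 0.2181) x1=(-1.7484, -0.9966) x2=(-0.1934, 1.7811)
step 3: x0=(0.3166, 0.1968) x1=(-1.7360, -0.9969) x2=(-0.2121, 1.7619)
step 4: x0=(0.3467, 0.1753) x1=(-1.7191, -0.9921) x2=(-0.2321, 1.7394)
step 5: x0=(0.3758, 0.1536) x1=(-1.6979, -0.9821) x2=(-0.2532, 1.7138)
step 6: x0=(0.4038, 0.1318) x1=(-1.6725, -0.9672) x2=(-0.2755, 1.6850)
step 7: x0=(0.4307, 0.1099) x1=(-1.6429, -0.9475) x2=(-0.2987, 1.6532)
step 8: x0=(0.4565, 0.0880) x1=(-1.6093, -0.9232) x2=(-0.3229, 1.6183)
step 9: x0=(0.4812, 0.0659) x1=(-1.5718, -0.8945) x2=(-0.3479, 1.5806)
step 10: x0=(0.5048, 0.0439) x1=(-1.5306, -0.8616) x2=(-0.3736, 1.5402)
step 11: x0=(0.5274, 0.0218) x1=(-1.4859, -0.8249) x2=(-0.3999, 1.4971)
step 12: x0=(0.5489, -0.0002) x1=(-1.4380, -0.7845) x2=(-0.4267, 1.4514)
step 13: x0=(0.5693, -0.0221) x1=(-1.3869, -0.7409) x2=(-0.4538, 1.4034)
step 14: x0=(0.5888, -0.0439) x1=(-1.3331, -0.6943) x2=(-0.4812, 1.3533)
step 15: x0=(0.6072, -0.0656) x1=(-1.2767, -0.6450) x2=(-0.5086, 1.3011)
step 16: x0=(0.6247, -0.0871) x1=(-1.2181, -0.5934) x2=(-0.5360, 1.2470)
step 17: x0=(0.6413, -0.1084) x1=(-1.1574, -0.5399) x2=(-0.5633, 1.1914)
step 18: x0=(0.6570, -0.1294) x1=(-1.0949, -0.4849) x2=(-0.5904, 1.1343)
step 19: x0=(0.6719, -0.1503) x1=(-1.0309, -0.4286) x2=(-0.6171, 1.0759)
step 20: x0=(0.6860, -0.1708) x1=(-0.9657, -0.3715) x2=(-0.6433, 1.0166)
step 21: x0=(0.6993, -0.1911) x1=(-0.8995, -0.3139) x2=(-0.6689, 0.9565)
step 22: x0=(0.7119, -0.2111) x1=(-0.8325, -0.2563) x2=(-0.6940, 0.8958)
step 23: x0=(0.7239, -0.2307) x1=(-0.7649, -0.1988) x2=(-0.7183, 0.8348)
step 24: x0=(0.7353, -0.2501) x1=(-0.6968, -0.1419) x2=(-0.7420, 0.7737)
step 25: x0=(0.7460, -0.2692) x1=(-0.6282, -0.0859) x2=(-0.7650, 0.7126)
step 26: x0=(0.7562, -0.2879) x1=(-0.5592, -0.0310) x2=(-0.7874, 0.6518)
step 27: x0=(0.7660, -0.3064) x1=(-0.4897, 0.0226) x2=(-0.8094, 0.5914)
step 28: x0=(0.7752, -0.3246) x1=(-0.4193, 0.0750) x2=(-0.8311, 0.5314)
step 29: x0=(0.7840, -0.3426) x1=(-0.3479, 0.1262) x2=(-0.8527, 0.4718)
step 30: x0=(0.7923, -0.3603) x1=(-0.2754, 0.1766) x2=(-0.8744, 0.4124)
step 31: x0=(0.8002, -0.3779) x1=(-0.2016, 0.2265) x2=(-0.8962, 0.3530)
step 32: x0=(0.8076, -0.3953) x1=(-0.1267, 0.2763) x2=(-0.9181, 0.2933)
step 33: x0=(0.8146, -0.4125) x1=(-0.0509, 0.3262) x2=(-0.9398, 0.2333)
step 34: x0=(0.8212, -0.4296) x1=(0.0255, 0.3765) x2=(-0.9612, 0.1730)
step 35: x0=(0.8273, -0.4466) x1=(0.1023, 0.4270) x2=(-0.9821, 0.1122)
step 36: x0=(0.8329, -0.4636) x1=(0.1792, 0.4780) x2=(-1.0023, 0.0511)
step 37: x0=(0.8380, -0.4804) x1=(0.2560, 0.5292) x2=(-1.0216, -0.0103)

no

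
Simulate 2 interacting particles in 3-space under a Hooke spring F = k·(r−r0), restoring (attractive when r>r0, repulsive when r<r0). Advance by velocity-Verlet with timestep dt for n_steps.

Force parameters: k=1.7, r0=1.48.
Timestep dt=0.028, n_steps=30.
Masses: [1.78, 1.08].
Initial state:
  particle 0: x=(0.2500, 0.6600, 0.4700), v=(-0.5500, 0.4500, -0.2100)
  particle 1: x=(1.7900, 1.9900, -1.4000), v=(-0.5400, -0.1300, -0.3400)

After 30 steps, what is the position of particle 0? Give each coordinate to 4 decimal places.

step 0: x0=(0.2500, 0.6600, 0.4700) x1=(1.7900, 1.9900, -1.4000)
step 1: x0=(0.2349, 0.6728, 0.4638) x1=(1.7744, 1.9860, -1.4090)
step 2: x0=(0.2203, 0.6861, 0.4569) x1=(1.7580, 1.9812, -1.4169)
step 3: x0=(0.2062, 0.6999, 0.4494) x1=(1.7407, 1.9757, -1.4237)
step 4: x0=(0.1927, 0.7140, 0.4413) x1=(1.7225, 1.9695, -1.4295)
step 5: x0=(0.1796, 0.7286, 0.4325) x1=(1.7034, 1.9625, -1.4343)
step 6: x0=(0.1671, 0.7436, 0.4231) x1=(1.6835, 1.9549, -1.4379)
step 7: x0=(0.1552, 0.7591, 0.4130) x1=(1.6628, 1.9466, -1.4406)
step 8: x0=(0.1437, 0.7749, 0.4024) x1=(1.6412, 1.9376, -1.4422)
step 9: x0=(0.1327, 0.7911, 0.3911) x1=(1.6188, 1.9281, -1.4429)
step 10: x0=(0.1222, 0.8077, 0.3792) x1=(1.5957, 1.9179, -1.4425)
step 11: x0=(0.1121, 0.8246, 0.3668) x1=(1.5717, 1.9071, -1.4412)
step 12: x0=(0.1026, 0.8419, 0.3538) x1=(1.5470, 1.8957, -1.4389)
step 13: x0=(0.0934, 0.8595, 0.3402) x1=(1.5215, 1.8838, -1.4358)
step 14: x0=(0.0848, 0.8774, 0.3260) x1=(1.4953, 1.8714, -1.4317)
step 15: x0=(0.0765, 0.8956, 0.3114) x1=(1.4684, 1.8585, -1.4267)
step 16: x0=(0.0686, 0.9141, 0.2962) x1=(1.4409, 1.8452, -1.4210)
step 17: x0=(0.0612, 0.9329, 0.2806) x1=(1.4127, 1.8314, -1.4144)
step 18: x0=(0.0541, 0.9519, 0.2645) x1=(1.3839, 1.8172, -1.4070)
step 19: x0=(0.0473, 0.9712, 0.2479) x1=(1.3545, 1.8026, -1.3989)
step 20: x0=(0.0409, 0.9906, 0.2309) x1=(1.3245, 1.7876, -1.3902)
step 21: x0=(0.0348, 1.0103, 0.2135) x1=(1.2941, 1.7724, -1.3807)
step 22: x0=(0.0291, 1.0301, 0.1957) x1=(1.2631, 1.7568, -1.3706)
step 23: x0=(0.0236, 1.0501, 0.1776) x1=(1.2317, 1.7410, -1.3599)
step 24: x0=(0.0183, 1.0702, 0.1591) x1=(1.1998, 1.7249, -1.3487)
step 25: x0=(0.0133, 1.0905, 0.1404) x1=(1.1676, 1.7086, -1.3370)
step 26: x0=(0.0085, 1.1109, 0.1213) x1=(1.1349, 1.6921, -1.3249)
step 27: x0=(0.0039, 1.1314, 0.1021) x1=(1.1020, 1.6754, -1.3123)
step 28: x0=(-0.0005, 1.1520, 0.0825) x1=(1.0688, 1.6586, -1.2993)
step 29: x0=(-0.0048, 1.1727, 0.0628) x1=(1.0353, 1.6417, -1.2861)
step 30: x0=(-0.0089, 1.1934, 0.0430) x1=(1.0017, 1.6247, -1.2725)

(-0.0089, 1.1934, 0.0430)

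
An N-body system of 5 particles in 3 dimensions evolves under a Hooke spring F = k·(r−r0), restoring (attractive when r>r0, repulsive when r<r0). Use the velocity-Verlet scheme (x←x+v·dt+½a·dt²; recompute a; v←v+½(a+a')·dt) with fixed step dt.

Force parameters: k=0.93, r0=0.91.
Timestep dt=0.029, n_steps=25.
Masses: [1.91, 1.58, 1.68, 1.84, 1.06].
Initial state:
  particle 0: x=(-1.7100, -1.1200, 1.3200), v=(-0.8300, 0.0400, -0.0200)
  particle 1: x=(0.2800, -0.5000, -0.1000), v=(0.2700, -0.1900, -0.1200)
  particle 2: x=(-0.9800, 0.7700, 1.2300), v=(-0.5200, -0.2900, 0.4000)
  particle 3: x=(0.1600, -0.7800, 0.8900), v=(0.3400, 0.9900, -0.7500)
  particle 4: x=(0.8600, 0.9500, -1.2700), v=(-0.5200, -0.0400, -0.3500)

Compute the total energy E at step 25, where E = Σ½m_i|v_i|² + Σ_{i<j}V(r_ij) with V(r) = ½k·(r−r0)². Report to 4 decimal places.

step 0: x0=(-1.7100, -1.1200, 1.3200) x1=(0.2800, -0.5000, -0.1000) x2=(-0.9800, 0.7700, 1.2300) x3=(0.1600, -0.7800, 0.8900) x4=(0.8600, 0.9500, -1.2700)
step 1: x0=(-1.7331, -1.1182, 1.3188) x1=(0.2874, -0.5052, -0.1032) x2=(-0.9946, 0.7610, 1.2410) x3=(0.1696, -0.7509, 0.8680) x4=(0.8434, 0.9475, -1.2780)
step 2: x0=(-1.7543, -1.1150, 1.3162) x1=(0.2939, -0.5099, -0.1058) x2=(-1.0080, 0.7509, 1.2507) x3=(0.1787, -0.7210, 0.8455) x4=(0.8238, 0.9422, -1.2816)
step 3: x0=(-1.7735, -1.1105, 1.3123) x1=(0.2995, -0.5141, -0.1078) x2=(-1.0205, 0.7396, 1.2591) x3=(0.1873, -0.6905, 0.8226) x4=(0.8012, 0.9343, -1.2809)
step 4: x0=(-1.7907, -1.1047, 1.3071) x1=(0.3042, -0.5176, -0.1092) x2=(-1.0318, 0.7272, 1.2662) x3=(0.1954, -0.6592, 0.7993) x4=(0.7757, 0.9238, -1.2758)
step 5: x0=(-1.8059, -1.0976, 1.3005) x1=(0.3080, -0.5207, -0.1101) x2=(-1.0421, 0.7138, 1.2719) x3=(0.2028, -0.6273, 0.7756) x4=(0.7473, 0.9106, -1.2665)
step 6: x0=(-1.8190, -1.0892, 1.2926) x1=(0.3108, -0.5231, -0.1104) x2=(-1.0513, 0.6993, 1.2763) x3=(0.2096, -0.5948, 0.7517) x4=(0.7161, 0.8949, -1.2530)
step 7: x0=(-1.8302, -1.0795, 1.2834) x1=(0.3125, -0.5251, -0.1102) x2=(-1.0594, 0.6837, 1.2794) x3=(0.2158, -0.5617, 0.7274) x4=(0.6821, 0.8767, -1.2353)
step 8: x0=(-1.8393, -1.0685, 1.2729) x1=(0.3133, -0.5265, -0.1094) x2=(-1.0664, 0.6672, 1.2812) x3=(0.2213, -0.5280, 0.7029) x4=(0.6454, 0.8561, -1.2135)
step 9: x0=(-1.8464, -1.0563, 1.2611) x1=(0.3131, -0.5273, -0.1080) x2=(-1.0724, 0.6497, 1.2815) x3=(0.2262, -0.4939, 0.6781) x4=(0.6060, 0.8331, -1.1877)
step 10: x0=(-1.8515, -1.0428, 1.2481) x1=(0.3118, -0.5277, -0.1061) x2=(-1.0774, 0.6312, 1.2806) x3=(0.2303, -0.4594, 0.6533) x4=(0.5642, 0.8079, -1.1580)
step 11: x0=(-1.8546, -1.0281, 1.2338) x1=(0.3095, -0.5276, -0.1037) x2=(-1.0813, 0.6118, 1.2783) x3=(0.2337, -0.4244, 0.6283) x4=(0.5199, 0.7806, -1.1246)
step 12: x0=(-1.8557, -1.0123, 1.2182) x1=(0.3061, -0.5270, -0.1008) x2=(-1.0841, 0.5915, 1.2748) x3=(0.2364, -0.3891, 0.6032) x4=(0.4733, 0.7512, -1.0876)
step 13: x0=(-1.8549, -0.9953, 1.2015) x1=(0.3017, -0.5260, -0.0973) x2=(-1.0860, 0.5704, 1.2699) x3=(0.2383, -0.3534, 0.5781) x4=(0.4244, 0.7198, -1.0471)
step 14: x0=(-1.8521, -0.9772, 1.1835) x1=(0.2962, -0.5246, -0.0933) x2=(-1.0869, 0.5485, 1.2637) x3=(0.2394, -0.3175, 0.5531) x4=(0.3735, 0.6867, -1.0032)
step 15: x0=(-1.8474, -0.9580, 1.1645) x1=(0.2896, -0.5228, -0.0888) x2=(-1.0868, 0.5258, 1.2563) x3=(0.2398, -0.2813, 0.5281) x4=(0.3205, 0.6518, -0.9562)
step 16: x0=(-1.8408, -0.9377, 1.1443) x1=(0.2820, -0.5207, -0.0838) x2=(-1.0858, 0.5023, 1.2477) x3=(0.2393, -0.2449, 0.5032) x4=(0.2656, 0.6153, -0.9062)
step 17: x0=(-1.8324, -0.9165, 1.1231) x1=(0.2734, -0.5183, -0.0783) x2=(-1.0839, 0.4782, 1.2379) x3=(0.2381, -0.2083, 0.4784) x4=(0.2090, 0.5773, -0.8534)
step 18: x0=(-1.8223, -0.8943, 1.1008) x1=(0.2636, -0.5155, -0.0723) x2=(-1.0811, 0.4534, 1.2270) x3=(0.2361, -0.1715, 0.4538) x4=(0.1507, 0.5380, -0.7980)
step 19: x0=(-1.8104, -0.8712, 1.0775) x1=(0.2529, -0.5126, -0.0657) x2=(-1.0775, 0.4280, 1.2149) x3=(0.2333, -0.1346, 0.4295) x4=(0.0909, 0.4976, -0.7402)
step 20: x0=(-1.7968, -0.8472, 1.0533) x1=(0.2411, -0.5095, -0.0587) x2=(-1.0731, 0.4019, 1.2018) x3=(0.2297, -0.0977, 0.4053) x4=(0.0296, 0.4560, -0.6801)
step 21: x0=(-1.7816, -0.8224, 1.0282) x1=(0.2284, -0.5062, -0.0512) x2=(-1.0679, 0.3754, 1.1877) x3=(0.2253, -0.0607, 0.3815) x4=(-0.0330, 0.4135, -0.6181)
step 22: x0=(-1.7648, -0.7968, 1.0023) x1=(0.2147, -0.5028, -0.0431) x2=(-1.0619, 0.3484, 1.1725) x3=(0.2201, -0.0237, 0.3580) x4=(-0.0968, 0.3702, -0.5544)
step 23: x0=(-1.7465, -0.7705, 0.9756) x1=(0.2000, -0.4993, -0.0345) x2=(-1.0553, 0.3209, 1.1565) x3=(0.2142, 0.0133, 0.3348) x4=(-0.1617, 0.3262, -0.4890)
step 24: x0=(-1.7268, -0.7435, 0.9481) x1=(0.1844, -0.4957, -0.0255) x2=(-1.0480, 0.2930, 1.1396) x3=(0.2076, 0.0502, 0.3120) x4=(-0.2276, 0.2816, -0.4223)
step 25: x0=(-1.7058, -0.7160, 0.9199) x1=(0.1679, -0.4921, -0.0159) x2=(-1.0400, 0.2647, 1.1219) x3=(0.2003, 0.0871, 0.2895) x4=(-0.2945, 0.2365, -0.3544)
step 0 velocities: v0=(-0.8300, 0.0400, -0.0200) v1=(0.2700, -0.1900, -0.1200) v2=(-0.5200, -0.2900, 0.4000) v3=(0.3400, 0.9900, -0.7500) v4=(-0.5200, -0.0400, -0.3500)
step 0: KE=2.9241, PE=13.1444, E=16.0685
step 25 velocities: v0=(0.7483, 0.9608, -0.9831) v1=(-0.5822, 0.1245, 0.3378) v2=(0.2840, -0.9805, -0.6239) v3=(-0.2628, 1.2705, -0.7683) v4=(-2.3215, -1.5606, 2.3576)
step 25: KE=13.0965, PE=2.9664, E=16.0629

16.0629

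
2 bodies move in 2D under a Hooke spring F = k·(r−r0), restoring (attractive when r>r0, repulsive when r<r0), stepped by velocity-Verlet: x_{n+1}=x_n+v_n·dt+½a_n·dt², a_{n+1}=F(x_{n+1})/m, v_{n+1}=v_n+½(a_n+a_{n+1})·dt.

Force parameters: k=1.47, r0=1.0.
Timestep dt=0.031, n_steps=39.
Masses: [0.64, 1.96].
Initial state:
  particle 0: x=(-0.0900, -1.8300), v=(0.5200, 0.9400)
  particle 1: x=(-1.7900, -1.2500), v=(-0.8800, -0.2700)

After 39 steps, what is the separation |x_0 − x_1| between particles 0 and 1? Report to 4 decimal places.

1.5947

step 0: x0=(-0.0900, -1.8300) x1=(-1.7900, -1.2500)
step 1: x0=(-0.0747, -1.8006) x1=(-1.8170, -1.2585)
step 2: x0=(-0.0612, -1.7706) x1=(-1.8434, -1.2671)
step 3: x0=(-0.0494, -1.7401) x1=(-1.8693, -1.2759)
step 4: x0=(-0.0396, -1.7092) x1=(-1.8945, -1.2849)
step 5: x0=(-0.0316, -1.6778) x1=(-1.9191, -1.2940)
step 6: x0=(-0.0257, -1.6460) x1=(-1.9431, -1.3032)
step 7: x0=(-0.0219, -1.6138) x1=(-1.9664, -1.3126)
step 8: x0=(-0.0201, -1.5813) x1=(-1.9889, -1.3220)
step 9: x0=(-0.0205, -1.5485) x1=(-2.0108, -1.3316)
step 10: x0=(-0.0231, -1.5155) x1=(-2.0320, -1.3412)
step 11: x0=(-0.0280, -1.4823) x1=(-2.0524, -1.3509)
step 12: x0=(-0.0351, -1.4489) x1=(-2.0721, -1.3607)
step 13: x0=(-0.0445, -1.4154) x1=(-2.0911, -1.3705)
step 14: x0=(-0.0562, -1.3819) x1=(-2.1093, -1.3803)
step 15: x0=(-0.0703, -1.3484) x1=(-2.1267, -1.3901)
step 16: x0=(-0.0866, -1.3149) x1=(-2.1434, -1.3999)
step 17: x0=(-0.1053, -1.2816) x1=(-2.1593, -1.4096)
step 18: x0=(-0.1264, -1.2483) x1=(-2.1744, -1.4193)
step 19: x0=(-0.1497, -1.2153) x1=(-2.1888, -1.4290)
step 20: x0=(-0.1754, -1.1825) x1=(-2.2024, -1.4385)
step 21: x0=(-0.2033, -1.1500) x1=(-2.2153, -1.4480)
step 22: x0=(-0.2335, -1.1178) x1=(-2.2275, -1.4574)
step 23: x0=(-0.2660, -1.0860) x1=(-2.2389, -1.4666)
step 24: x0=(-0.3006, -1.0547) x1=(-2.2496, -1.4757)
step 25: x0=(-0.3373, -1.0238) x1=(-2.2596, -1.4846)
step 26: x0=(-0.3762, -0.9933) x1=(-2.2690, -1.4934)
step 27: x0=(-0.4171, -0.9635) x1=(-2.2776, -1.5020)
step 28: x0=(-0.4600, -0.9342) x1=(-2.2856, -1.5104)
step 29: x0=(-0.5048, -0.9055) x1=(-2.2930, -1.5187)
step 30: x0=(-0.5515, -0.8775) x1=(-2.2998, -1.5267)
step 31: x0=(-0.5999, -0.8501) x1=(-2.3060, -1.5345)
step 32: x0=(-0.6501, -0.8234) x1=(-2.3116, -1.5420)
step 33: x0=(-0.7019, -0.7974) x1=(-2.3167, -1.5494)
step 34: x0=(-0.7553, -0.7722) x1=(-2.3213, -1.5565)
step 35: x0=(-0.8102, -0.7477) x1=(-2.3254, -1.5633)
step 36: x0=(-0.8664, -0.7239) x1=(-2.3291, -1.5700)
step 37: x0=(-0.9240, -0.7009) x1=(-2.3323, -1.5763)
step 38: x0=(-0.9829, -0.6787) x1=(-2.3351, -1.5824)
step 39: x0=(-1.0428, -0.6572) x1=(-2.3375, -1.5883)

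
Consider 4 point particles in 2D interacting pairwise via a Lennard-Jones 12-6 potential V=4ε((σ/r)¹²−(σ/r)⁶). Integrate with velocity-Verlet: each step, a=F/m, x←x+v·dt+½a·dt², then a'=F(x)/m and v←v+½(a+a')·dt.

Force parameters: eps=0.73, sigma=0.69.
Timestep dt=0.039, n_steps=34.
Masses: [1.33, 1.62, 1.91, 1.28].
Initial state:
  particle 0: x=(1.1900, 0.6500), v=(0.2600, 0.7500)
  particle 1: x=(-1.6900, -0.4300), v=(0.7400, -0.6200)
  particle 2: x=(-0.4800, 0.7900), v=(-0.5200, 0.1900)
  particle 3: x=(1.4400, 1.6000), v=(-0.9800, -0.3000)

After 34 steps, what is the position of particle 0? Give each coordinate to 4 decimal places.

(1.5209, 0.6797)

step 0: x0=(1.1900, 0.6500) x1=(-1.6900, -0.4300) x2=(-0.4800, 0.7900) x3=(1.4400, 1.6000)
step 1: x0=(1.2003, 0.6802) x1=(-1.6611, -0.4542) x2=(-0.5003, 0.7974) x3=(1.4015, 1.5874)
step 2: x0=(1.2112, 0.7127) x1=(-1.6322, -0.4783) x2=(-0.5205, 0.8048) x3=(1.3625, 1.5723)
step 3: x0=(1.2224, 0.7480) x1=(-1.6033, -0.5024) x2=(-0.5407, 0.8121) x3=(1.3229, 1.5543)
step 4: x0=(1.2339, 0.7856) x1=(-1.5743, -0.5265) x2=(-0.5610, 0.8194) x3=(1.2831, 1.5339)
step 5: x0=(1.2452, 0.8198) x1=(-1.5453, -0.5505) x2=(-0.5812, 0.8267) x3=(1.2434, 1.5170)
step 6: x0=(1.2565, 0.8302) x1=(-1.5163, -0.5745) x2=(-0.6014, 0.8340) x3=(1.2037, 1.5248)
step 7: x0=(1.2695, 0.8166) x1=(-1.4873, -0.5984) x2=(-0.6215, 0.8412) x3=(1.1620, 1.5576)
step 8: x0=(1.2831, 0.7994) x1=(-1.4582, -0.6224) x2=(-0.6417, 0.8485) x3=(1.1198, 1.5942)
step 9: x0=(1.2962, 0.7843) x1=(-1.4291, -0.6462) x2=(-0.6618, 0.8556) x3=(1.0780, 1.6285)
step 10: x0=(1.3086, 0.7721) x1=(-1.4000, -0.6701) x2=(-0.6820, 0.8628) x3=(1.0370, 1.6598)
step 11: x0=(1.3202, 0.7621) x1=(-1.3709, -0.6938) x2=(-0.7021, 0.8699) x3=(0.9966, 1.6888)
step 12: x0=(1.3312, 0.7540) x1=(-1.3417, -0.7176) x2=(-0.7222, 0.8770) x3=(0.9569, 1.7159)
step 13: x0=(1.3417, 0.7471) x1=(-1.3126, -0.7413) x2=(-0.7424, 0.8841) x3=(0.9177, 1.7416)
step 14: x0=(1.3517, 0.7413) x1=(-1.2834, -0.7650) x2=(-0.7624, 0.8912) x3=(0.8789, 1.7662)
step 15: x0=(1.3614, 0.7362) x1=(-1.2542, -0.7886) x2=(-0.7825, 0.8982) x3=(0.8404, 1.7901)
step 16: x0=(1.3708, 0.7317) x1=(-1.2250, -0.8122) x2=(-0.8026, 0.9052) x3=(0.8023, 1.8133)
step 17: x0=(1.3799, 0.7276) x1=(-1.1958, -0.8358) x2=(-0.8226, 0.9122) x3=(0.7643, 1.8361)
step 18: x0=(1.3889, 0.7238) x1=(-1.1666, -0.8593) x2=(-0.8426, 0.9192) x3=(0.7265, 1.8585)
step 19: x0=(1.3976, 0.7204) x1=(-1.1373, -0.8828) x2=(-0.8626, 0.9261) x3=(0.6888, 1.8807)
step 20: x0=(1.4063, 0.7171) x1=(-1.1081, -0.9063) x2=(-0.8826, 0.9331) x3=(0.6512, 1.9025)
step 21: x0=(1.4148, 0.7140) x1=(-1.0789, -0.9298) x2=(-0.9026, 0.9400) x3=(0.6137, 1.9242)
step 22: x0=(1.4233, 0.7110) x1=(-1.0496, -0.9532) x2=(-0.9225, 0.9470) x3=(0.5763, 1.9458)
step 23: x0=(1.4316, 0.7081) x1=(-1.0204, -0.9766) x2=(-0.9424, 0.9539) x3=(0.5389, 1.9672)
step 24: x0=(1.4399, 0.7053) x1=(-0.9912, -1.0000) x2=(-0.9623, 0.9609) x3=(0.5015, 1.9885)
step 25: x0=(1.4482, 0.7026) x1=(-0.9619, -1.0234) x2=(-0.9822, 0.9678) x3=(0.4642, 2.0097)
step 26: x0=(1.4564, 0.6999) x1=(-0.9327, -1.0468) x2=(-1.0021, 0.9748) x3=(0.4268, 2.0309)
step 27: x0=(1.4645, 0.6973) x1=(-0.9034, -1.0701) x2=(-1.0219, 0.9817) x3=(0.3895, 2.0519)
step 28: x0=(1.4726, 0.6947) x1=(-0.8742, -1.0935) x2=(-1.0417, 0.9887) x3=(0.3522, 2.0729)
step 29: x0=(1.4807, 0.6922) x1=(-0.8450, -1.1168) x2=(-1.0614, 0.9956) x3=(0.3148, 2.0939)
step 30: x0=(1.4888, 0.6896) x1=(-0.8157, -1.1401) x2=(-1.0812, 1.0026) x3=(0.2775, 2.1148)
step 31: x0=(1.4969, 0.6871) x1=(-0.7865, -1.1635) x2=(-1.1009, 1.0096) x3=(0.2401, 2.1356)
step 32: x0=(1.5049, 0.6846) x1=(-0.7572, -1.1868) x2=(-1.1206, 1.0166) x3=(0.2027, 2.1564)
step 33: x0=(1.5129, 0.6821) x1=(-0.7280, -1.2101) x2=(-1.1403, 1.0236) x3=(0.1653, 2.1771)
step 34: x0=(1.5209, 0.6797) x1=(-0.6987, -1.2333) x2=(-1.1599, 1.0306) x3=(0.1279, 2.1979)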